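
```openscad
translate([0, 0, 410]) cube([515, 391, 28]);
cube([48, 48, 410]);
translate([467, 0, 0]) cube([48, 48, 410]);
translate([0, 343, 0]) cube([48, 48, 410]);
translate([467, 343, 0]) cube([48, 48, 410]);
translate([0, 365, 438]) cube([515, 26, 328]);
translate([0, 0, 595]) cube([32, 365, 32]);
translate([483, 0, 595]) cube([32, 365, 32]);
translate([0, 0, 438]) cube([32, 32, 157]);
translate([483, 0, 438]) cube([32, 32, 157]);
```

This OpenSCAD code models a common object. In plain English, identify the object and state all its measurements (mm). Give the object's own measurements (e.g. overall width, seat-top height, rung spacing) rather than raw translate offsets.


A chair. The seat is a 515×391×28 mm slab with its top at z = 438 mm, on four 48×48 mm corner legs (flush with the seat edges, standing on z = 0). A flat backrest 26 mm thick, 328 mm tall, spans the full seat width and rises from the seat top along its +y edge, rear face flush with the rear of the seat. Two armrests of 32×32 mm section run along each side from the seat's front edge to the front of the backrest, top faces 189 mm above the seat top and outer faces flush with the seat's x-edges; a 32×32 mm post under the front of each armrest stands on the seat at the front corner.


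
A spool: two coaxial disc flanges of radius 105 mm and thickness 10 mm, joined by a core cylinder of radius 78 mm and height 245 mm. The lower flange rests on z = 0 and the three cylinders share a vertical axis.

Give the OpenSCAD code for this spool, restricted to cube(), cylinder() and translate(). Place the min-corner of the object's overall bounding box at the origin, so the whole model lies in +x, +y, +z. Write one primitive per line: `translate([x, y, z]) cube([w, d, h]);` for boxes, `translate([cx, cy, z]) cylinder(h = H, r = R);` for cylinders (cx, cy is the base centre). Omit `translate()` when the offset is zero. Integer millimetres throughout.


translate([105, 105, 0]) cylinder(h = 10, r = 105);
translate([105, 105, 10]) cylinder(h = 245, r = 78);
translate([105, 105, 255]) cylinder(h = 10, r = 105);


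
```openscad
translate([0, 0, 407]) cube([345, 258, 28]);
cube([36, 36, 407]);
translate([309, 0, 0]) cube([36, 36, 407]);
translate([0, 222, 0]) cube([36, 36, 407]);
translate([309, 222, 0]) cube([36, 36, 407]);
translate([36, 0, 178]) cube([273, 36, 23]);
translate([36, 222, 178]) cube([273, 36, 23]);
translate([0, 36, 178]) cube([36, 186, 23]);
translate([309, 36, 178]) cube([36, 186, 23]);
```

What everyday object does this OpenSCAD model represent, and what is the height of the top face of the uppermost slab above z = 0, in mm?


A stool. The seat height is 435 mm.

A 345×258×28 slab at z = 407 on four corner posts — a stool. The seat top is 407 + 28 = 435 mm.


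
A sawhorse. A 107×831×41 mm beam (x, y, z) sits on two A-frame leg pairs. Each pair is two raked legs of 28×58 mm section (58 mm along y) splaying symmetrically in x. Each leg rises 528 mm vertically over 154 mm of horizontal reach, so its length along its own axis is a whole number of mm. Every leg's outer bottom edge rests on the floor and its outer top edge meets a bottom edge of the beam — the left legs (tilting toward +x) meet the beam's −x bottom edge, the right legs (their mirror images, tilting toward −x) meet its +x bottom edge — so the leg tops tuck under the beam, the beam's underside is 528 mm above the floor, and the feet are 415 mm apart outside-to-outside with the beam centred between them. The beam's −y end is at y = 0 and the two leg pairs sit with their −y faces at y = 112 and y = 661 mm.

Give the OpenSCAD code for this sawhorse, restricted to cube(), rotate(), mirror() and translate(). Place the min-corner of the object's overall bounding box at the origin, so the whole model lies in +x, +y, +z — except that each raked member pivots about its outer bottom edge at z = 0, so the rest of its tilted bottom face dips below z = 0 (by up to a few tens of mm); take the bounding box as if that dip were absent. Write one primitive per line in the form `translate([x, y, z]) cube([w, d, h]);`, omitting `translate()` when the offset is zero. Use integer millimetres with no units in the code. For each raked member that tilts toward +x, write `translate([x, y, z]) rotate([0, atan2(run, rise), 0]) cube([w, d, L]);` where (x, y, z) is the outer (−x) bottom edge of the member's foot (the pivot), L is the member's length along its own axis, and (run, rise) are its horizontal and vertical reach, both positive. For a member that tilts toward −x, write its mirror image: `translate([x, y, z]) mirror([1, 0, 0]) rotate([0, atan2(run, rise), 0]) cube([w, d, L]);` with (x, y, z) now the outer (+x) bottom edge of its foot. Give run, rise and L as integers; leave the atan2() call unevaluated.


// leg length = √(154² + 528²) = 550
// right-leg outer foot x = 2·154 + 107 = 415
// beam min-corner = (154, 0, 528)
translate([154, 0, 528]) cube([107, 831, 41]);
translate([0, 112, 0]) rotate([0, atan2(154, 528), 0]) cube([28, 58, 550]);
translate([415, 112, 0]) mirror([1, 0, 0]) rotate([0, atan2(154, 528), 0]) cube([28, 58, 550]);
translate([0, 661, 0]) rotate([0, atan2(154, 528), 0]) cube([28, 58, 550]);
translate([415, 661, 0]) mirror([1, 0, 0]) rotate([0, atan2(154, 528), 0]) cube([28, 58, 550]);


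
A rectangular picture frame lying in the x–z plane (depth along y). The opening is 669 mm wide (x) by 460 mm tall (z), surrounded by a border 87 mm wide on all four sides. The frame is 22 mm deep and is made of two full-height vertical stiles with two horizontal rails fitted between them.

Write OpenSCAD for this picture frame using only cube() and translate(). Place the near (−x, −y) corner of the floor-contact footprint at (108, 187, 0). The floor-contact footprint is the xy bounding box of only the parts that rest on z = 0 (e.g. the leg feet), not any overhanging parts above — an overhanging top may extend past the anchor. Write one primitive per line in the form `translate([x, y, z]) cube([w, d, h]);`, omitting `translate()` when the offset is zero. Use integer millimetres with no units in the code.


translate([108, 187, 0]) cube([87, 22, 634]);
translate([864, 187, 0]) cube([87, 22, 634]);
translate([195, 187, 0]) cube([669, 22, 87]);
translate([195, 187, 547]) cube([669, 22, 87]);


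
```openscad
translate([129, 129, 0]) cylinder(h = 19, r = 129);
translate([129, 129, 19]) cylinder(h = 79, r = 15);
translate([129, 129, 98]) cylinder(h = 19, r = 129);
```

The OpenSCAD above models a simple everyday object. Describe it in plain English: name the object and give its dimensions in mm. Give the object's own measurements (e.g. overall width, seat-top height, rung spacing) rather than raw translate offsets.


A spool: two coaxial disc flanges of radius 129 mm and thickness 19 mm, joined by a core cylinder of radius 15 mm and height 79 mm. The lower flange rests on z = 0 and the three cylinders share a vertical axis.


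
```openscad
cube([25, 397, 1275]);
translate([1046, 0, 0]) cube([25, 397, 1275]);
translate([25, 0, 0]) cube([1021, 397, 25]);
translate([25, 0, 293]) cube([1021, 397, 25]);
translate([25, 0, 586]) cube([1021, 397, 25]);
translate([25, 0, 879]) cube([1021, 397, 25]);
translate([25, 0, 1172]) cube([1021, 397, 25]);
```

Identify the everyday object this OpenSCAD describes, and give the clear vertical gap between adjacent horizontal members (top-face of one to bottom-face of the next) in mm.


A bookshelf. The clear shelf gap is 268 mm.

Two tall side panels with 5 horizontal boards between them — a bookshelf. The first two shelf undersides are at z = 0 and z = 293; with shelf thickness 25, the clear gap is 293 − 0 − 25 = 268 mm.


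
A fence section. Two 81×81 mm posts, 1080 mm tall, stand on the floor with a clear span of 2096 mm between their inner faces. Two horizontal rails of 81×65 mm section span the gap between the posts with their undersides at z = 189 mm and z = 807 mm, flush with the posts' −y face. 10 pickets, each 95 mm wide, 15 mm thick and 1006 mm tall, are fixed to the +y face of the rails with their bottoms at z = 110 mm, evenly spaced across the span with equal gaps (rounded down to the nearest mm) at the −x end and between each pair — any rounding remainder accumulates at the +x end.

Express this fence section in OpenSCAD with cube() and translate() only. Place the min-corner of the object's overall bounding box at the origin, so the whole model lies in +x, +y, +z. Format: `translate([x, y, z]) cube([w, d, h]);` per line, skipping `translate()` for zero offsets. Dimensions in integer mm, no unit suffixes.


cube([81, 81, 1080]);
translate([2177, 0, 0]) cube([81, 81, 1080]);
translate([81, 0, 189]) cube([2096, 81, 65]);
translate([81, 0, 807]) cube([2096, 81, 65]);
translate([185, 81, 110]) cube([95, 15, 1006]);
translate([384, 81, 110]) cube([95, 15, 1006]);
translate([583, 81, 110]) cube([95, 15, 1006]);
translate([782, 81, 110]) cube([95, 15, 1006]);
translate([981, 81, 110]) cube([95, 15, 1006]);
translate([1180, 81, 110]) cube([95, 15, 1006]);
translate([1379, 81, 110]) cube([95, 15, 1006]);
translate([1578, 81, 110]) cube([95, 15, 1006]);
translate([1777, 81, 110]) cube([95, 15, 1006]);
translate([1976, 81, 110]) cube([95, 15, 1006]);


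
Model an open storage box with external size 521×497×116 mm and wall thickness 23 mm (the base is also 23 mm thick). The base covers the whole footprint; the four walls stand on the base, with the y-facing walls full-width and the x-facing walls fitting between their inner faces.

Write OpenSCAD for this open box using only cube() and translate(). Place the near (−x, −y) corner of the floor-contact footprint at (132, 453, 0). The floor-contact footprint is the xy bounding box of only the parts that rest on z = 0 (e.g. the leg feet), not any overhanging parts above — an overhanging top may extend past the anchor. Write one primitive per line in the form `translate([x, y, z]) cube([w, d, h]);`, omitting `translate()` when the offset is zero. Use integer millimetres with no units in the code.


translate([132, 453, 0]) cube([521, 497, 23]);
translate([132, 453, 23]) cube([521, 23, 93]);
translate([132, 927, 23]) cube([521, 23, 93]);
translate([132, 476, 23]) cube([23, 451, 93]);
translate([630, 476, 23]) cube([23, 451, 93]);


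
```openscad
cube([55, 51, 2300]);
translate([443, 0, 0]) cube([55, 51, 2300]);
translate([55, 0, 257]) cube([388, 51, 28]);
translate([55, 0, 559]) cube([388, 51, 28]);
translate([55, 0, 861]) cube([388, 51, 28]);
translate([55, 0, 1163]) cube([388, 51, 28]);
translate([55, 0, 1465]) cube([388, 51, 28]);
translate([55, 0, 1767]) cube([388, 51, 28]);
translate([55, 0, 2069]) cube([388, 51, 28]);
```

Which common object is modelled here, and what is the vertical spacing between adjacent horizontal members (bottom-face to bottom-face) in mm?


A ladder. The rung spacing is 302 mm.

Two tall 55×51 posts with 7 short bars between them — a ladder. Adjacent rungs sit at z = 257 and z = 559, so the spacing is 559 − 257 = 302 mm.


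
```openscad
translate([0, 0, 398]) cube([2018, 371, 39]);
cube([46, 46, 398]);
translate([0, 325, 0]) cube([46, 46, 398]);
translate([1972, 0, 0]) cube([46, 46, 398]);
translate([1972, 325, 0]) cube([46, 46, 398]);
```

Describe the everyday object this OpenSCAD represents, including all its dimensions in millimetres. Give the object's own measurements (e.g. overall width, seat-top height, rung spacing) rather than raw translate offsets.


A bench: a 2018×371 mm seat slab, 39 mm thick, top at z = 437 mm, on four 46×46 mm square legs flush with the seat corners and standing on z = 0.


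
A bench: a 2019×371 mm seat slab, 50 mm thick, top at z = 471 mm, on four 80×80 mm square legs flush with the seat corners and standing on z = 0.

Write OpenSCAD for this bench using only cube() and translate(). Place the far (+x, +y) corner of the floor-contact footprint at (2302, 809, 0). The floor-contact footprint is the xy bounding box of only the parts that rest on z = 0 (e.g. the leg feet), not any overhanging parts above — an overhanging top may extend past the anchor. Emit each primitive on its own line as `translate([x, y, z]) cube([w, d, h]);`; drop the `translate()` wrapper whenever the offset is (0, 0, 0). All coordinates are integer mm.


// leg_h = 471 − 50 = 421
translate([283, 438, 421]) cube([2019, 371, 50]);
translate([283, 438, 0]) cube([80, 80, 421]);
translate([283, 729, 0]) cube([80, 80, 421]);
translate([2222, 438, 0]) cube([80, 80, 421]);
translate([2222, 729, 0]) cube([80, 80, 421]);


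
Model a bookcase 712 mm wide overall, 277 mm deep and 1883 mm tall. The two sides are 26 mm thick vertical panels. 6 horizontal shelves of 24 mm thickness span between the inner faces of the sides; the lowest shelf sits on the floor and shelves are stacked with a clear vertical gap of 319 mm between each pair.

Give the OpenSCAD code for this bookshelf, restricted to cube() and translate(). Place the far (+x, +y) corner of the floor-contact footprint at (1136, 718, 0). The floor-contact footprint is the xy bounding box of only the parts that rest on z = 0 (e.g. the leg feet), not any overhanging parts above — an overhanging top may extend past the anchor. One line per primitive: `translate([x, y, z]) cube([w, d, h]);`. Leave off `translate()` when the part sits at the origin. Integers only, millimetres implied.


translate([424, 441, 0]) cube([26, 277, 1883]);
translate([1110, 441, 0]) cube([26, 277, 1883]);
translate([450, 441, 0]) cube([660, 277, 24]);
translate([450, 441, 343]) cube([660, 277, 24]);
translate([450, 441, 686]) cube([660, 277, 24]);
translate([450, 441, 1029]) cube([660, 277, 24]);
translate([450, 441, 1372]) cube([660, 277, 24]);
translate([450, 441, 1715]) cube([660, 277, 24]);


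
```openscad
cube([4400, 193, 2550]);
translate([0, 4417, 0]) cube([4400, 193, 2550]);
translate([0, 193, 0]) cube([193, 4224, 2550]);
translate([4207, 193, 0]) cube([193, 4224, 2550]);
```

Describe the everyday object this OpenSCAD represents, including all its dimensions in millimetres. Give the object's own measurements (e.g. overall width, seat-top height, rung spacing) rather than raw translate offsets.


The wall frame of a small rectangular building: four walls, each 2550 mm tall and 193 mm thick, enclosing a footprint 4400 mm (x) by 4610 mm (y) outside-to-outside, with no floor or roof. The front and back walls (the −y and +y sides) span the full width; the two side walls fit between them.


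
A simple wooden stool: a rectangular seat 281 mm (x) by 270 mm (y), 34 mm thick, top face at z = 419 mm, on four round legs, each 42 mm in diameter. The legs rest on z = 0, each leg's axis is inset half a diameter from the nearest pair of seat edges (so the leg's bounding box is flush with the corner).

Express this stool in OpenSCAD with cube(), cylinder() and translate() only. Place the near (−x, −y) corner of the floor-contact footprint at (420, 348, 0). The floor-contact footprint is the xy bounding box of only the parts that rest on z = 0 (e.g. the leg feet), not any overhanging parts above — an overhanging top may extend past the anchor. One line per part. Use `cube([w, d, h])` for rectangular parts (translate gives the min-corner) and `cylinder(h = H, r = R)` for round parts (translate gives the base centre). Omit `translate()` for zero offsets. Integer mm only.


translate([420, 348, 385]) cube([281, 270, 34]);
translate([441, 369, 0]) cylinder(h = 385, r = 21);
translate([680, 369, 0]) cylinder(h = 385, r = 21);
translate([441, 597, 0]) cylinder(h = 385, r = 21);
translate([680, 597, 0]) cylinder(h = 385, r = 21);


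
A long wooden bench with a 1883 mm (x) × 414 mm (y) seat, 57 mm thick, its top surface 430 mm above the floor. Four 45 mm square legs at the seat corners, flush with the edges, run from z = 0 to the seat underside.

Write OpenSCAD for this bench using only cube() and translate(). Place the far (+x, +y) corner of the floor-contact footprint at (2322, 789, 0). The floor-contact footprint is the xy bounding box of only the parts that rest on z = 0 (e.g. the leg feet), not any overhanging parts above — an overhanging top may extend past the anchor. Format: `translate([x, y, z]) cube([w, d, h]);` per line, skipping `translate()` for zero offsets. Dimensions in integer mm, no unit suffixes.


translate([439, 375, 373]) cube([1883, 414, 57]);
translate([439, 375, 0]) cube([45, 45, 373]);
translate([439, 744, 0]) cube([45, 45, 373]);
translate([2277, 375, 0]) cube([45, 45, 373]);
translate([2277, 744, 0]) cube([45, 45, 373]);


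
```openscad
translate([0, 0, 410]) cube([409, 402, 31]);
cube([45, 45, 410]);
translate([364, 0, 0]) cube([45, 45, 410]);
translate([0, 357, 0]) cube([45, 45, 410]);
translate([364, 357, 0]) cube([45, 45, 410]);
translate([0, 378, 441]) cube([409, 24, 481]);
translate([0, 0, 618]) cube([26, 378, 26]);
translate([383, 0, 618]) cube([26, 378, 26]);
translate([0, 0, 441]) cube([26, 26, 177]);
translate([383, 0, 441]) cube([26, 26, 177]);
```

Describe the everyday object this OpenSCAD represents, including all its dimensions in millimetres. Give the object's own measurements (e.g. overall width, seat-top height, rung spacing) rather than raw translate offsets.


A chair. The seat is a 409×402×31 mm slab with its top at z = 441 mm, on four 45×45 mm corner legs (flush with the seat edges, standing on z = 0). A flat backrest 24 mm thick, 481 mm tall, spans the full seat width and rises from the seat top along its +y edge, rear face flush with the rear of the seat. Two armrests of 26×26 mm section run along each side from the seat's front edge to the front of the backrest, top faces 203 mm above the seat top and outer faces flush with the seat's x-edges; a 26×26 mm post under the front of each armrest stands on the seat at the front corner.


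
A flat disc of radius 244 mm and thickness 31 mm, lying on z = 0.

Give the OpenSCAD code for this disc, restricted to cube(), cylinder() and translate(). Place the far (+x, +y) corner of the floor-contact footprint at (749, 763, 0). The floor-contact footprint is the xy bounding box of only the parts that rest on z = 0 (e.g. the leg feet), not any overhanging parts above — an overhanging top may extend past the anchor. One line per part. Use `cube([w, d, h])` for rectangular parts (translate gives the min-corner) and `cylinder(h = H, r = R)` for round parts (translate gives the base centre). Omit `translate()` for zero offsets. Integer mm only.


translate([505, 519, 0]) cylinder(h = 31, r = 244);


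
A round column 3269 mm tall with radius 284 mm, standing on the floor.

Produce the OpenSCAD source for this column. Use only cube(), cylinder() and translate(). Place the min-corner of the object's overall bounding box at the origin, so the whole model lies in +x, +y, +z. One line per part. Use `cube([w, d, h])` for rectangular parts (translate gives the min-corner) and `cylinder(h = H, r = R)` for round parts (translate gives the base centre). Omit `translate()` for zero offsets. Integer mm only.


translate([284, 284, 0]) cylinder(h = 3269, r = 284);


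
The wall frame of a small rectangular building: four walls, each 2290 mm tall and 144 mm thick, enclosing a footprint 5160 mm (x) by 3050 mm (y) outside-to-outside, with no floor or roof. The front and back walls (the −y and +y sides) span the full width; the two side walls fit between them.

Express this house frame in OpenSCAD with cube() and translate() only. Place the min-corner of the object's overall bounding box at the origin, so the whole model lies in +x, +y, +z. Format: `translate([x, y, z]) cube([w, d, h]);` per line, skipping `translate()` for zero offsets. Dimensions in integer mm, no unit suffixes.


cube([5160, 144, 2290]);
translate([0, 2906, 0]) cube([5160, 144, 2290]);
translate([0, 144, 0]) cube([144, 2762, 2290]);
translate([5016, 144, 0]) cube([144, 2762, 2290]);


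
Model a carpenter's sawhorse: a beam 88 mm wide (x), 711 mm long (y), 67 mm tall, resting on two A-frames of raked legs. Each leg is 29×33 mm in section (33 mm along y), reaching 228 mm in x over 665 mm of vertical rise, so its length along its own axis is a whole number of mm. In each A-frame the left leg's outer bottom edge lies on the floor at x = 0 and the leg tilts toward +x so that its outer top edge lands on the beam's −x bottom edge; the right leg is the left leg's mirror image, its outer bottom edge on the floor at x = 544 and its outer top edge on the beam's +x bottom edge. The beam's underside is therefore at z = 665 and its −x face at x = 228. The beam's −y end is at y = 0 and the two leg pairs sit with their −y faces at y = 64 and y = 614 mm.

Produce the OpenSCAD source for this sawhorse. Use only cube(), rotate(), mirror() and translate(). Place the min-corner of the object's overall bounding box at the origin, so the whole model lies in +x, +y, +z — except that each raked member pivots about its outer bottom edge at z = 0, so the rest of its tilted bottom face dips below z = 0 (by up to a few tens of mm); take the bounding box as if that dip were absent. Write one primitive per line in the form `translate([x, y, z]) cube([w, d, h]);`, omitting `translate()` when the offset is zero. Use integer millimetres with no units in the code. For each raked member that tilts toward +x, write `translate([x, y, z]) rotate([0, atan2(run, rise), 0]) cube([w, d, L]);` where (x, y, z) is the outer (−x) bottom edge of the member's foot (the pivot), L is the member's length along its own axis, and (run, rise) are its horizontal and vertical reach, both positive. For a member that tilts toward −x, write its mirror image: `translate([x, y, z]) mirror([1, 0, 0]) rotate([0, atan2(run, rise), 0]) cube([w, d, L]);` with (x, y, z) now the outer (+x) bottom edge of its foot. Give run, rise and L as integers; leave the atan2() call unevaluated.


translate([228, 0, 665]) cube([88, 711, 67]);
translate([0, 64, 0]) rotate([0, atan2(228, 665), 0]) cube([29, 33, 703]);
translate([544, 64, 0]) mirror([1, 0, 0]) rotate([0, atan2(228, 665), 0]) cube([29, 33, 703]);
translate([0, 614, 0]) rotate([0, atan2(228, 665), 0]) cube([29, 33, 703]);
translate([544, 614, 0]) mirror([1, 0, 0]) rotate([0, atan2(228, 665), 0]) cube([29, 33, 703]);


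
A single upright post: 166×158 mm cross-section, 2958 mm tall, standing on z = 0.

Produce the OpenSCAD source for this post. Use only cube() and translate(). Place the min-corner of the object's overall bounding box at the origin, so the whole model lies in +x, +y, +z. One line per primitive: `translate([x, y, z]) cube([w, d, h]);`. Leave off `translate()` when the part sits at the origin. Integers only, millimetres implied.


cube([166, 158, 2958]);


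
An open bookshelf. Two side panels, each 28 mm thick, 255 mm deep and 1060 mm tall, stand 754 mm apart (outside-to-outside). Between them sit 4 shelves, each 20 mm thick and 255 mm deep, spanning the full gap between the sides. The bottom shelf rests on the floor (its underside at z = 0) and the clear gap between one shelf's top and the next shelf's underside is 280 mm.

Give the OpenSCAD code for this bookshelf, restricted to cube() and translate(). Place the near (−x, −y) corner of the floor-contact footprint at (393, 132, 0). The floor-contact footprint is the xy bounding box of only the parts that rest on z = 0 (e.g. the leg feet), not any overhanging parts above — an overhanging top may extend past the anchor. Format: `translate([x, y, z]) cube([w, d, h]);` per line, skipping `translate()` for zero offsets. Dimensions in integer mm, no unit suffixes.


translate([393, 132, 0]) cube([28, 255, 1060]);
translate([1119, 132, 0]) cube([28, 255, 1060]);
translate([421, 132, 0]) cube([698, 255, 20]);
translate([421, 132, 300]) cube([698, 255, 20]);
translate([421, 132, 600]) cube([698, 255, 20]);
translate([421, 132, 900]) cube([698, 255, 20]);


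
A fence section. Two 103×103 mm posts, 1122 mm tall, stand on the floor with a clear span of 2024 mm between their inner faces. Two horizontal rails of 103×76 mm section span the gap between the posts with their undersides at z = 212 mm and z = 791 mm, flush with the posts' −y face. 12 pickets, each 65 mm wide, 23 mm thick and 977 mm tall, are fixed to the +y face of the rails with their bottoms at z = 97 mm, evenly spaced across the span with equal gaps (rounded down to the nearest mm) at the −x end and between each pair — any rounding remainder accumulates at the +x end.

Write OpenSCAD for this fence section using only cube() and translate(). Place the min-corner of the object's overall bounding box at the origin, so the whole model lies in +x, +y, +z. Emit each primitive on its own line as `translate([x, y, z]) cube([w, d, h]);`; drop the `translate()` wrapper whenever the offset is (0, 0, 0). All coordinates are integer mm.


cube([103, 103, 1122]);
translate([2127, 0, 0]) cube([103, 103, 1122]);
translate([103, 0, 212]) cube([2024, 103, 76]);
translate([103, 0, 791]) cube([2024, 103, 76]);
translate([198, 103, 97]) cube([65, 23, 977]);
translate([358, 103, 97]) cube([65, 23, 977]);
translate([518, 103, 97]) cube([65, 23, 977]);
translate([678, 103, 97]) cube([65, 23, 977]);
translate([838, 103, 97]) cube([65, 23, 977]);
translate([998, 103, 97]) cube([65, 23, 977]);
translate([1158, 103, 97]) cube([65, 23, 977]);
translate([1318, 103, 97]) cube([65, 23, 977]);
translate([1478, 103, 97]) cube([65, 23, 977]);
translate([1638, 103, 97]) cube([65, 23, 977]);
translate([1798, 103, 97]) cube([65, 23, 977]);
translate([1958, 103, 97]) cube([65, 23, 977]);


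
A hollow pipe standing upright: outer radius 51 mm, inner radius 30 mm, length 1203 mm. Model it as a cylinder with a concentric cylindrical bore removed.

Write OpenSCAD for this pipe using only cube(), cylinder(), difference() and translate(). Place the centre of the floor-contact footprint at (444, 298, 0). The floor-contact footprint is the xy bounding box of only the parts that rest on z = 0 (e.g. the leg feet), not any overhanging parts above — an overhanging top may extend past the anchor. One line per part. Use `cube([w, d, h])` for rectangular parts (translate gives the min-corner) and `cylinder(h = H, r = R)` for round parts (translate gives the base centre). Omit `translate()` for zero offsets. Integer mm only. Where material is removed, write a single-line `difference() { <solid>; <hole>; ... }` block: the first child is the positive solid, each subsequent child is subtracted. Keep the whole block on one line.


difference() { translate([444, 298, 0]) cylinder(h = 1203, r = 51); translate([444, 298, 0]) cylinder(h = 1203, r = 30); }


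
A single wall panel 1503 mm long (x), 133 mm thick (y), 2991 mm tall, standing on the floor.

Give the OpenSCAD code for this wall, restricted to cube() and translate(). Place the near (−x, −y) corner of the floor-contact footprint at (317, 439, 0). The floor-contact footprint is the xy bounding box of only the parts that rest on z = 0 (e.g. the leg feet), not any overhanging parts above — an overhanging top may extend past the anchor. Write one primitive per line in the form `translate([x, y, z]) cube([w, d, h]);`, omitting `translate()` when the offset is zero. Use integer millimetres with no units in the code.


translate([317, 439, 0]) cube([1503, 133, 2991]);


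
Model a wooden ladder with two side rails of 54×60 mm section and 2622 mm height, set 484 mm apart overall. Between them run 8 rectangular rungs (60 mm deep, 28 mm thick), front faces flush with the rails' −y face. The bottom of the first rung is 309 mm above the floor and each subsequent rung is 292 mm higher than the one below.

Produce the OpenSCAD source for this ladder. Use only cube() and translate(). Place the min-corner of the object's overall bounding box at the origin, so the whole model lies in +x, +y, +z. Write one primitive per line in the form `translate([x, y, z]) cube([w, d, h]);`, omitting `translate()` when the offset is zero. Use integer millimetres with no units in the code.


cube([54, 60, 2622]);
translate([430, 0, 0]) cube([54, 60, 2622]);
translate([54, 0, 309]) cube([376, 60, 28]);
translate([54, 0, 601]) cube([376, 60, 28]);
translate([54, 0, 893]) cube([376, 60, 28]);
translate([54, 0, 1185]) cube([376, 60, 28]);
translate([54, 0, 1477]) cube([376, 60, 28]);
translate([54, 0, 1769]) cube([376, 60, 28]);
translate([54, 0, 2061]) cube([376, 60, 28]);
translate([54, 0, 2353]) cube([376, 60, 28]);


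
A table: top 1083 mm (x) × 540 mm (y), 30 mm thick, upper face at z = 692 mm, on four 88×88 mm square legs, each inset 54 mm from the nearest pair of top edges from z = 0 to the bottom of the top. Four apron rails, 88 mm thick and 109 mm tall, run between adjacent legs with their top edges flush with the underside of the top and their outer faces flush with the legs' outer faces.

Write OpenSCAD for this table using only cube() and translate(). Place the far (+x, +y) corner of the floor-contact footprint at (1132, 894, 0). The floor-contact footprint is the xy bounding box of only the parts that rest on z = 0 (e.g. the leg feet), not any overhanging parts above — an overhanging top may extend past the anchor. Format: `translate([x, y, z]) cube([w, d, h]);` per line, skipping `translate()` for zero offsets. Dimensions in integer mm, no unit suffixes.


// leg_h = 692 - 30 = 662
// apron z = 662 - 109 = 553
translate([103, 408, 662]) cube([1083, 540, 30]);
translate([157, 462, 0]) cube([88, 88, 662]);
translate([1044, 462, 0]) cube([88, 88, 662]);
translate([157, 806, 0]) cube([88, 88, 662]);
translate([1044, 806, 0]) cube([88, 88, 662]);
translate([245, 462, 553]) cube([799, 88, 109]);
translate([245, 806, 553]) cube([799, 88, 109]);
translate([157, 550, 553]) cube([88, 256, 109]);
translate([1044, 550, 553]) cube([88, 256, 109]);


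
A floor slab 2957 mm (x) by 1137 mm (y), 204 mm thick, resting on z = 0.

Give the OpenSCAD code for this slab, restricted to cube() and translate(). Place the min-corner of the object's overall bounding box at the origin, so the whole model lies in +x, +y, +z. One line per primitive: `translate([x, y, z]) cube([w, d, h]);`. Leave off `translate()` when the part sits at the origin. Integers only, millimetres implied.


cube([2957, 1137, 204]);


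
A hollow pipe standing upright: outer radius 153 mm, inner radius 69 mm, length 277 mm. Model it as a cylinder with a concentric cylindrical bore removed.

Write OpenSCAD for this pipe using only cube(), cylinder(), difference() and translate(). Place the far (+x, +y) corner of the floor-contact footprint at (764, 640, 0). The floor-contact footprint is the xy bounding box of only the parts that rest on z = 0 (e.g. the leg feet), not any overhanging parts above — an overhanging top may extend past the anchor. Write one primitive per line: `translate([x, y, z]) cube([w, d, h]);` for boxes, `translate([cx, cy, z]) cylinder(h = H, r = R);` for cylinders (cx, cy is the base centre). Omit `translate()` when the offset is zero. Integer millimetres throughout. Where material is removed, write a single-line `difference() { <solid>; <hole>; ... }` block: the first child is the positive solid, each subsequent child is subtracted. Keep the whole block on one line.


difference() { translate([611, 487, 0]) cylinder(h = 277, r = 153); translate([611, 487, 0]) cylinder(h = 277, r = 69); }


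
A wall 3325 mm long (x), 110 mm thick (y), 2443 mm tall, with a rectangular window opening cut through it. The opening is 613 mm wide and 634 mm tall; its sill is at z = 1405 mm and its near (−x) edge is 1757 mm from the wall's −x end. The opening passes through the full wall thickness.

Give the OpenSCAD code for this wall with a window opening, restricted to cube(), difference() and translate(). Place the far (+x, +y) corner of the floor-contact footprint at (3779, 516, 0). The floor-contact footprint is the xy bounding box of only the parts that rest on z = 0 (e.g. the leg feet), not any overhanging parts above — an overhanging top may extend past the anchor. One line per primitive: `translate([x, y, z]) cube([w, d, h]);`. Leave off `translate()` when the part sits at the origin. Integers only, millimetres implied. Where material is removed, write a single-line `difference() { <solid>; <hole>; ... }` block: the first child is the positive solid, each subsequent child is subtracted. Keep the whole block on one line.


difference() { translate([454, 406, 0]) cube([3325, 110, 2443]); translate([2211, 406, 1405]) cube([613, 110, 634]); }


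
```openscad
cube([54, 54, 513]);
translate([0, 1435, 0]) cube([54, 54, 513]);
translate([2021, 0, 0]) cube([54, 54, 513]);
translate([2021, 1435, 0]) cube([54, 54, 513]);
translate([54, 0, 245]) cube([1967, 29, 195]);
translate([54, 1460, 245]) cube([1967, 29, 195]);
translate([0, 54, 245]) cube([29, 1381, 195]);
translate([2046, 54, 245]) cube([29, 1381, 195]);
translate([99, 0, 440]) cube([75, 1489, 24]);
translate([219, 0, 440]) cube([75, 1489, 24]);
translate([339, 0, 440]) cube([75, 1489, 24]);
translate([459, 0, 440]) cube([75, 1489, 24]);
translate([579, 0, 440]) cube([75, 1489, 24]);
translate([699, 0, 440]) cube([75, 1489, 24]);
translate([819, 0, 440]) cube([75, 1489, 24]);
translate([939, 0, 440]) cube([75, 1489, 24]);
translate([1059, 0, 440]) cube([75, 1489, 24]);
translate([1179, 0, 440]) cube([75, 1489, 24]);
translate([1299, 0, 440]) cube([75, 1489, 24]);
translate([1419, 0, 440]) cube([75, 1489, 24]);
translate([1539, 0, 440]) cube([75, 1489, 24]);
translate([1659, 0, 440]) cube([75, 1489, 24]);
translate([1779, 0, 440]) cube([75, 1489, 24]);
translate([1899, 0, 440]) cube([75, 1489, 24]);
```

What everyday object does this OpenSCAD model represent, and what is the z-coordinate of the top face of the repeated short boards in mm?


A bed frame. The slat-top height is 464 mm.

Four posts, four rails, and a row of slats — a bed frame. Slats sit on the rails at z = 245 + 195 = 440; with slat thickness 24, the top is 464 mm.


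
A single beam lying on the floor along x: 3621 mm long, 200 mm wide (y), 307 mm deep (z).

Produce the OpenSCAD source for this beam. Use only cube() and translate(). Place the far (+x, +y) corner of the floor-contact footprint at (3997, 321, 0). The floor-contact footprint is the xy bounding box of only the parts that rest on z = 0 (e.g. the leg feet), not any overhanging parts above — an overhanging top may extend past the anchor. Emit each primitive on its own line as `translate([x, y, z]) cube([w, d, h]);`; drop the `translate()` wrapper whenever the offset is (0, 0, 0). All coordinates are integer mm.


translate([376, 121, 0]) cube([3621, 200, 307]);


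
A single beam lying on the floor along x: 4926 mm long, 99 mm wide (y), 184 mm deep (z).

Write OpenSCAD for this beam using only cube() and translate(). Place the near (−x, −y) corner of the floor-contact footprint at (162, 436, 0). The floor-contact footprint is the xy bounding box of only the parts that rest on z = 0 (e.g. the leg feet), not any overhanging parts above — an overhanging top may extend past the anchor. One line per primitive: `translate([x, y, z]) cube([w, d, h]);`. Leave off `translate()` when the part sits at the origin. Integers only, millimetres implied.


translate([162, 436, 0]) cube([4926, 99, 184]);


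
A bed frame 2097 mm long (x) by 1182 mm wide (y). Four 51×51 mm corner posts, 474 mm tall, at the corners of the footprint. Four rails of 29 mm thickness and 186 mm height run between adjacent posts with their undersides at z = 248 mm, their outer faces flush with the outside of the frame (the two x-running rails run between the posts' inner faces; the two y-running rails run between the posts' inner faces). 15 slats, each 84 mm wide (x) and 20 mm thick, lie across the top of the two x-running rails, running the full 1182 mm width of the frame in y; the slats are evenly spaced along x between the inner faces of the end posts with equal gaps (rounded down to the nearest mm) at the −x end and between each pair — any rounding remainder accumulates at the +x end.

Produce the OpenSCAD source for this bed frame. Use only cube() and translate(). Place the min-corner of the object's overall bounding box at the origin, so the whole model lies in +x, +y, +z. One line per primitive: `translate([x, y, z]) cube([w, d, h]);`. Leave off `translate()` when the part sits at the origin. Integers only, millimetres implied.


cube([51, 51, 474]);
translate([0, 1131, 0]) cube([51, 51, 474]);
translate([2046, 0, 0]) cube([51, 51, 474]);
translate([2046, 1131, 0]) cube([51, 51, 474]);
translate([51, 0, 248]) cube([1995, 29, 186]);
translate([51, 1153, 248]) cube([1995, 29, 186]);
translate([0, 51, 248]) cube([29, 1080, 186]);
translate([2068, 51, 248]) cube([29, 1080, 186]);
translate([96, 0, 434]) cube([84, 1182, 20]);
translate([225, 0, 434]) cube([84, 1182, 20]);
translate([354, 0, 434]) cube([84, 1182, 20]);
translate([483, 0, 434]) cube([84, 1182, 20]);
translate([612, 0, 434]) cube([84, 1182, 20]);
translate([741, 0, 434]) cube([84, 1182, 20]);
translate([870, 0, 434]) cube([84, 1182, 20]);
translate([999, 0, 434]) cube([84, 1182, 20]);
translate([1128, 0, 434]) cube([84, 1182, 20]);
translate([1257, 0, 434]) cube([84, 1182, 20]);
translate([1386, 0, 434]) cube([84, 1182, 20]);
translate([1515, 0, 434]) cube([84, 1182, 20]);
translate([1644, 0, 434]) cube([84, 1182, 20]);
translate([1773, 0, 434]) cube([84, 1182, 20]);
translate([1902, 0, 434]) cube([84, 1182, 20]);


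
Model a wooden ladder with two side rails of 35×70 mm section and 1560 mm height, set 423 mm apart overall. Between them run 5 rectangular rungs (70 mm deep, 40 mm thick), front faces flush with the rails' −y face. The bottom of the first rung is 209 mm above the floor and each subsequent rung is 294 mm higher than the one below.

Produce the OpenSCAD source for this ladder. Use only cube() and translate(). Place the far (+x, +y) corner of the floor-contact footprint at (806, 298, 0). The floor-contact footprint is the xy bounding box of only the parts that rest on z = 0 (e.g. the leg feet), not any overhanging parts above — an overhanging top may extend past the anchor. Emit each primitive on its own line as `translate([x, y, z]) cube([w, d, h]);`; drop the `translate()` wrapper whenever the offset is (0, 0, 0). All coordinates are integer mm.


translate([383, 228, 0]) cube([35, 70, 1560]);
translate([771, 228, 0]) cube([35, 70, 1560]);
translate([418, 228, 209]) cube([353, 70, 40]);
translate([418, 228, 503]) cube([353, 70, 40]);
translate([418, 228, 797]) cube([353, 70, 40]);
translate([418, 228, 1091]) cube([353, 70, 40]);
translate([418, 228, 1385]) cube([353, 70, 40]);


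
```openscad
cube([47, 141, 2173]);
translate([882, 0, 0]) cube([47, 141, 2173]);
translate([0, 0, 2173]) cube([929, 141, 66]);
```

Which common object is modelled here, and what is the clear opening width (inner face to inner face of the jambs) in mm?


A door frame. The clear opening width is 835 mm.

Two 2173 mm tall posts with a header on top — a door frame. The left jamb is 47 mm wide at x = 0; the right jamb starts at x = 882. The clear opening is 882 − 47 = 835 mm.


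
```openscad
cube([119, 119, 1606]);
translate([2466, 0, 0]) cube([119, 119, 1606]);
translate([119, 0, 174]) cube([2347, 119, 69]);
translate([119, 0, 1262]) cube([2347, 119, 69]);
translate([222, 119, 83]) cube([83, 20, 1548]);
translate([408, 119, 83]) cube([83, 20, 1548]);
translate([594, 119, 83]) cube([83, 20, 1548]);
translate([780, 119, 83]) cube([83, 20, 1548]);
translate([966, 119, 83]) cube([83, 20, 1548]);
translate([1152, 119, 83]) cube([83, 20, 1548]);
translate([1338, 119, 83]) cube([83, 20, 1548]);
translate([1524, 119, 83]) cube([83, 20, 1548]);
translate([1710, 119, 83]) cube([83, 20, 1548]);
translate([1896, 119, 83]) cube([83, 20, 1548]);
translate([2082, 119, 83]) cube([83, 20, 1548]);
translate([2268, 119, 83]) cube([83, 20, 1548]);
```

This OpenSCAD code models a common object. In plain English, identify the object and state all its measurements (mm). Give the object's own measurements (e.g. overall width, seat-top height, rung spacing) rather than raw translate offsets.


A fence section. Two 119×119 mm posts, 1606 mm tall, stand on the floor with a clear span of 2347 mm between their inner faces. Two horizontal rails of 119×69 mm section span the gap between the posts with their undersides at z = 174 mm and z = 1262 mm, flush with the posts' −y face. 12 pickets, each 83 mm wide, 20 mm thick and 1548 mm tall, are fixed to the +y face of the rails with their bottoms at z = 83 mm, spaced across the span with a 103 mm gap after the −x post and between neighbouring pickets, with 115 mm left before the +x post.
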